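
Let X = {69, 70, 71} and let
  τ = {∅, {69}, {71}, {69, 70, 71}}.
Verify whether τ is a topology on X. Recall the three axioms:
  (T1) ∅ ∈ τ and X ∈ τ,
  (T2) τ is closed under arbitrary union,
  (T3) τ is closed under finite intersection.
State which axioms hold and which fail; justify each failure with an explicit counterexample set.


τ is NOT a topology on X.

Axiom (T1): ∅ ∈ τ? Yes; X ∈ τ? Yes.
Axiom (T2/T3): check pairwise unions and intersections of members of τ.
Counterexample for (T2): {69} ∪ {71} = {69, 71} ∉ τ. Therefore τ is NOT a topology.


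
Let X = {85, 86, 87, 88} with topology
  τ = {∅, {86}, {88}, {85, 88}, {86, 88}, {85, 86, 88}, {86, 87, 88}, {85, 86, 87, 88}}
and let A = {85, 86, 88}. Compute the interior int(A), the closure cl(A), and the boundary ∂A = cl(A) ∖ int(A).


int(A) = {85, 86, 88}, cl(A) = {85, 86, 87, 88}, ∂A = {87}.

Closed sets in (X, τ) are complements of opens:
  closed(X, τ) = {∅, {85}, {87}, {85, 87}, {86, 87}, {85, 86, 87}, {85, 87, 88}, {85, 86, 87, 88}}.
int(A) = ⋃ {U ∈ τ : U ⊆ A}. Opens contained in A: ∅, {86}, {88}, {85, 88}, {86, 88}, {85, 86, 88}.
Taking the union of these: int(A) = {85, 86, 88}.
cl(A) = ⋂ {C closed : A ⊆ C}. Closed sets containing A: {85, 86, 87, 88}.
Intersecting these: cl(A) = {85, 86, 87, 88}.
∂A = cl(A) ∖ int(A) = {85, 86, 87, 88} ∖ {85, 86, 88} = {87}.


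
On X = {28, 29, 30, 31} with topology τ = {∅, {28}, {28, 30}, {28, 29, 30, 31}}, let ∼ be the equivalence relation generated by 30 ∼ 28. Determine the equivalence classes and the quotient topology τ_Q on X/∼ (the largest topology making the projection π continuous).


X/∼ = {[28=30], [29], [31]}; |τ_Q| = 3.

Equivalence classes: [28=30], [29], [31].
Quotient map π: X → X/∼ sends 28 ↦ [28=30], 29 ↦ [29], 30 ↦ [28=30], 31 ↦ [31].
For each subset V ⊆ X/∼, compute π^{-1}(V) ⊆ X and check whether π^{-1}(V) ∈ τ. V is open in τ_Q iff π^{-1}(V) ∈ τ.
  V = {}: π^{-1}(V) = ∅ ∈ τ ✓.
  V = {[28=30]}: π^{-1}(V) = {28, 30} ∈ τ ✓.
  V = {[29]}: π^{-1}(V) = {29} ∉ τ ✗.
  V = {[28=30], [29]}: π^{-1}(V) = {28, 29, 30} ∉ τ ✗.
  V = {[31]}: π^{-1}(V) = {31} ∉ τ ✗.
  V = {[28=30], [31]}: π^{-1}(V) = {28, 30, 31} ∉ τ ✗.
  V = {[29], [31]}: π^{-1}(V) = {29, 31} ∉ τ ✗.
  V = {[28=30], [29], [31]}: π^{-1}(V) = {28, 29, 30, 31} ∈ τ ✓.
Open sets in the quotient: τ_Q = {{}, {[28=30]}, {[28=30], [29], [31]}} (3 elements).


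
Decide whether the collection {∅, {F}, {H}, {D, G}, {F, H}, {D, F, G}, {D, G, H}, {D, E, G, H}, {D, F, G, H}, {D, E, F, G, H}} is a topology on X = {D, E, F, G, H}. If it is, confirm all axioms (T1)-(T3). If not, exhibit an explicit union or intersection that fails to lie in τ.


τ IS a topology on X.

Axiom (T1): ∅ ∈ τ? Yes; X ∈ τ? Yes.
Axiom (T2/T3): check pairwise unions and intersections of members of τ.
All pairwise intersections and unions checked — each lies in τ. Therefore τ satisfies (T1), (T2), (T3): it IS a topology on X.


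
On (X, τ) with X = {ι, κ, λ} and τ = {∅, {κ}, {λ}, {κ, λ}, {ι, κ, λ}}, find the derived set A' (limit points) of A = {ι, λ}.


A' = {ι}

For each x ∈ X, list the open sets U ∈ τ with x ∈ U, then check whether U ∩ (A ∖ {x}) ≠ ∅ for every such U.
  x = ι: opens ∋ x are {ι, κ, λ}; each meets A ∖ {ι}, so x IS a limit point.
  x = κ: open {κ} ∋ x has {κ} ∩ (A ∖ {κ}) = ∅, so x is NOT a limit point.
  x = λ: open {λ} ∋ x has {λ} ∩ (A ∖ {λ}) = ∅, so x is NOT a limit point.
Collecting: A' = {ι}.


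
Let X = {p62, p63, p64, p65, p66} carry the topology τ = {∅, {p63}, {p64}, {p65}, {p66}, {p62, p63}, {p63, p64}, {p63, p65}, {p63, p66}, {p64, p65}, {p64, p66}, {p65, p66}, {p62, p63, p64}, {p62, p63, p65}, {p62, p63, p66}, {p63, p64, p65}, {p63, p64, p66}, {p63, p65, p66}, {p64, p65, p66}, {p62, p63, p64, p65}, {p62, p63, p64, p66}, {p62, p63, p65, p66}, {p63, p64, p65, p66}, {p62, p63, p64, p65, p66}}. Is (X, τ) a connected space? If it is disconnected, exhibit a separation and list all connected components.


(X, τ) is disconnected; components = [{p64}, {p65}, {p66}, {p62, p63}].

Find clopen sets (U ∈ τ with X ∖ U ∈ τ):
  U = ∅, X ∖ U = {p62, p63, p64, p65, p66} — both open, so U is clopen.
  U = {p64}, X ∖ U = {p62, p63, p65, p66} — both open, so U is clopen.
  U = {p65}, X ∖ U = {p62, p63, p64, p66} — both open, so U is clopen.
  U = {p66}, X ∖ U = {p62, p63, p64, p65} — both open, so U is clopen.
  U = {p62, p63}, X ∖ U = {p64, p65, p66} — both open, so U is clopen.
  U = {p64, p65}, X ∖ U = {p62, p63, p66} — both open, so U is clopen.
  U = {p64, p66}, X ∖ U = {p62, p63, p65} — both open, so U is clopen.
  U = {p65, p66}, X ∖ U = {p62, p63, p64} — both open, so U is clopen.
  U = {p62, p63, p64}, X ∖ U = {p65, p66} — both open, so U is clopen.
  U = {p62, p63, p65}, X ∖ U = {p64, p66} — both open, so U is clopen.
  U = {p62, p63, p66}, X ∖ U = {p64, p65} — both open, so U is clopen.
  U = {p64, p65, p66}, X ∖ U = {p62, p63} — both open, so U is clopen.
  U = {p62, p63, p64, p65}, X ∖ U = {p66} — both open, so U is clopen.
  U = {p62, p63, p64, p66}, X ∖ U = {p65} — both open, so U is clopen.
  U = {p62, p63, p65, p66}, X ∖ U = {p64} — both open, so U is clopen.
  U = {p62, p63, p64, p65, p66}, X ∖ U = ∅ — both open, so U is clopen.
Nontrivial clopen(s) exist: e.g. {p62, p63, p64}. So (X, τ) is disconnected.
Compute connected components by grouping points that agree on all clopens:
  component: {p64}
  component: {p65}
  component: {p66}
  component: {p62, p63}


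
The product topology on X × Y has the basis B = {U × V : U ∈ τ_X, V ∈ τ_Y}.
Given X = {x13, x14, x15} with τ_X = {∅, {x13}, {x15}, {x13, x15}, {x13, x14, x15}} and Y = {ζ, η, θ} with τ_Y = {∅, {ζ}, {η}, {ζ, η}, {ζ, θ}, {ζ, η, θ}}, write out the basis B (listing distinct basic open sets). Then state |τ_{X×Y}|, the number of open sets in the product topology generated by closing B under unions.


Basis B = {∅ × ∅, {x13} × {ζ}, {x13} × {η}, {x15} × {ζ}, {x15} × {η}, {x13} × {ζ, η}, {x13} × {ζ, θ}, {x13, x15} × {ζ}, {x13, x15} × {η}, {x15} × {ζ, η}, {x15} × {ζ, θ}, {x13} × {ζ, η, θ}, {x13, x14, x15} × {ζ}, {x13, x14, x15} × {η}, {x15} × {ζ, η, θ}, {x13, x15} × {ζ, η}, {x13, x15} × {ζ, θ}, {x13, x15} × {ζ, η, θ}, {x13, x14, x15} × {ζ, η}, {x13, x14, x15} × {ζ, θ}, {x13, x14, x15} × {ζ, η, θ}}; |τ_{X×Y}| = 70.

Enumerate products U × V with U ∈ τ_X, V ∈ τ_Y (deduplicated):
  ∅ × ∅ = {} (∅)
  {x13} × {ζ} = {(x13,ζ)}
  {x13} × {η} = {(x13,η)}
  {x15} × {ζ} = {(x15,ζ)}
  {x15} × {η} = {(x15,η)}
  {x13} × {ζ, η} = {(x13,ζ), (x13,η)}
  {x13} × {ζ, θ} = {(x13,ζ), (x13,θ)}
  {x13, x15} × {ζ} = {(x13,ζ), (x15,ζ)}
  {x13, x15} × {η} = {(x13,η), (x15,η)}
  {x15} × {ζ, η} = {(x15,ζ), (x15,η)}
  {x15} × {ζ, θ} = {(x15,ζ), (x15,θ)}
  {x13} × {ζ, η, θ} = {(x13,ζ), (x13,η), (x13,θ)}
  {x13, x14, x15} × {ζ} = {(x13,ζ), (x14,ζ), (x15,ζ)}
  {x13, x14, x15} × {η} = {(x13,η), (x14,η), (x15,η)}
  {x15} × {ζ, η, θ} = {(x15,ζ), (x15,η), (x15,θ)}
  {x13, x15} × {ζ, η} = {(x13,ζ), (x13,η), (x15,ζ), (x15,η)}
  {x13, x15} × {ζ, θ} = {(x13,ζ), (x13,θ), (x15,ζ), (x15,θ)}
  {x13, x15} × {ζ, η, θ} = {(x13,ζ), (x13,η), (x13,θ), (x15,ζ), (x15,η), (x15,θ)}
  {x13, x14, x15} × {ζ, η} = {(x13,ζ), (x13,η), (x14,ζ), (x14,η), (x15,ζ), (x15,η)}
  {x13, x14, x15} × {ζ, θ} = {(x13,ζ), (x13,θ), (x14,ζ), (x14,θ), (x15,ζ), (x15,θ)}
  {x13, x14, x15} × {ζ, η, θ} = {(x13,ζ), (x13,η), (x13,θ), (x14,ζ), (x14,η), (x14,θ), (x15,ζ), (x15,η), (x15,θ)}
These 21 distinct sets form the basis B.
Close under arbitrary unions to get τ_{X×Y}; counting gives |τ_{X×Y}| = 70.


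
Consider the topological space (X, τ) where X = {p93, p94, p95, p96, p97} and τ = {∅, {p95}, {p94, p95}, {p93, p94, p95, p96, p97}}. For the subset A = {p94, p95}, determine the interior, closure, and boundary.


int(A) = {p94, p95}, cl(A) = {p93, p94, p95, p96, p97}, ∂A = {p93, p96, p97}.

Closed sets in (X, τ) are complements of opens:
  closed(X, τ) = {∅, {p93, p96, p97}, {p93, p94, p96, p97}, {p93, p94, p95, p96, p97}}.
int(A) = ⋃ {U ∈ τ : U ⊆ A}. Opens contained in A: ∅, {p95}, {p94, p95}.
Taking the union of these: int(A) = {p94, p95}.
cl(A) = ⋂ {C closed : A ⊆ C}. Closed sets containing A: {p93, p94, p95, p96, p97}.
Intersecting these: cl(A) = {p93, p94, p95, p96, p97}.
∂A = cl(A) ∖ int(A) = {p93, p94, p95, p96, p97} ∖ {p94, p95} = {p93, p96, p97}.


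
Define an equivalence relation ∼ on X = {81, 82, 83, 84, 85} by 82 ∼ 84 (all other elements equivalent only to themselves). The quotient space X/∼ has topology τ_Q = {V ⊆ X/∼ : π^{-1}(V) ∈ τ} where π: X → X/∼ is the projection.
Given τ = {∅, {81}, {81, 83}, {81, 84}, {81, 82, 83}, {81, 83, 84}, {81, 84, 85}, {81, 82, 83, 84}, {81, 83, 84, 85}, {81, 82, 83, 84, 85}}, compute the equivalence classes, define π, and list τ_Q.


X/∼ = {[81], [82=84], [83], [85]}; |τ_Q| = 5.

Equivalence classes: [81], [82=84], [83], [85].
Quotient map π: X → X/∼ sends 81 ↦ [81], 82 ↦ [82=84], 83 ↦ [83], 84 ↦ [82=84], 85 ↦ [85].
For each subset V ⊆ X/∼, compute π^{-1}(V) ⊆ X and check whether π^{-1}(V) ∈ τ. V is open in τ_Q iff π^{-1}(V) ∈ τ.
  V = {}: π^{-1}(V) = ∅ ∈ τ ✓.
  V = {[81]}: π^{-1}(V) = {81} ∈ τ ✓.
  V = {[82=84]}: π^{-1}(V) = {82, 84} ∉ τ ✗.
  V = {[81], [82=84]}: π^{-1}(V) = {81, 82, 84} ∉ τ ✗.
  V = {[83]}: π^{-1}(V) = {83} ∉ τ ✗.
  V = {[81], [83]}: π^{-1}(V) = {81, 83} ∈ τ ✓.
  V = {[82=84], [83]}: π^{-1}(V) = {82, 83, 84} ∉ τ ✗.
  V = {[81], [82=84], [83]}: π^{-1}(V) = {81, 82, 83, 84} ∈ τ ✓.
  V = {[85]}: π^{-1}(V) = {85} ∉ τ ✗.
  V = {[81], [85]}: π^{-1}(V) = {81, 85} ∉ τ ✗.
  V = {[82=84], [85]}: π^{-1}(V) = {82, 84, 85} ∉ τ ✗.
  V = {[81], [82=84], [85]}: π^{-1}(V) = {81, 82, 84, 85} ∉ τ ✗.
  V = {[83], [85]}: π^{-1}(V) = {83, 85} ∉ τ ✗.
  V = {[81], [83], [85]}: π^{-1}(V) = {81, 83, 85} ∉ τ ✗.
  V = {[82=84], [83], [85]}: π^{-1}(V) = {82, 83, 84, 85} ∉ τ ✗.
  V = {[81], [82=84], [83], [85]}: π^{-1}(V) = {81, 82, 83, 84, 85} ∈ τ ✓.
Open sets in the quotient: τ_Q = {{}, {[81]}, {[81], [83]}, {[81], [82=84], [83]}, {[81], [82=84], [83], [85]}} (5 elements).


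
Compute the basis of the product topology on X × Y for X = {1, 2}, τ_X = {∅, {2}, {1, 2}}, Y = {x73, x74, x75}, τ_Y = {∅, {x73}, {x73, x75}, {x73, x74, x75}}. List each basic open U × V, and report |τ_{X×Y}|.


Basis B = {∅ × ∅, {2} × {x73}, {1, 2} × {x73}, {2} × {x73, x75}, {2} × {x73, x74, x75}, {1, 2} × {x73, x75}, {1, 2} × {x73, x74, x75}}; |τ_{X×Y}| = 10.

Enumerate products U × V with U ∈ τ_X, V ∈ τ_Y (deduplicated):
  ∅ × ∅ = {} (∅)
  {2} × {x73} = {(2,x73)}
  {1, 2} × {x73} = {(1,x73), (2,x73)}
  {2} × {x73, x75} = {(2,x73), (2,x75)}
  {2} × {x73, x74, x75} = {(2,x73), (2,x74), (2,x75)}
  {1, 2} × {x73, x75} = {(1,x73), (1,x75), (2,x73), (2,x75)}
  {1, 2} × {x73, x74, x75} = {(1,x73), (1,x74), (1,x75), (2,x73), (2,x74), (2,x75)}
These 7 distinct sets form the basis B.
Close under arbitrary unions to get τ_{X×Y}; counting gives |τ_{X×Y}| = 10.


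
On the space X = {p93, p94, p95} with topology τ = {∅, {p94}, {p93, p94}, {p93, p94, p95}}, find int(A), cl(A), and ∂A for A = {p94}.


int(A) = {p94}, cl(A) = {p93, p94, p95}, ∂A = {p93, p95}.

Closed sets in (X, τ) are complements of opens:
  closed(X, τ) = {∅, {p95}, {p93, p95}, {p93, p94, p95}}.
int(A) = ⋃ {U ∈ τ : U ⊆ A}. Opens contained in A: ∅, {p94}.
Taking the union of these: int(A) = {p94}.
cl(A) = ⋂ {C closed : A ⊆ C}. Closed sets containing A: {p93, p94, p95}.
Intersecting these: cl(A) = {p93, p94, p95}.
∂A = cl(A) ∖ int(A) = {p93, p94, p95} ∖ {p94} = {p93, p95}.


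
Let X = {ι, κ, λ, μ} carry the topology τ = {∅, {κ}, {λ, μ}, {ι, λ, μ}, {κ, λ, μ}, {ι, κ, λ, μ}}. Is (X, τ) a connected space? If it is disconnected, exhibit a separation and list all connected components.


(X, τ) is disconnected; components = [{κ}, {ι, λ, μ}].

Find clopen sets (U ∈ τ with X ∖ U ∈ τ):
  U = ∅, X ∖ U = {ι, κ, λ, μ} — both open, so U is clopen.
  U = {κ}, X ∖ U = {ι, λ, μ} — both open, so U is clopen.
  U = {ι, λ, μ}, X ∖ U = {κ} — both open, so U is clopen.
  U = {ι, κ, λ, μ}, X ∖ U = ∅ — both open, so U is clopen.
Nontrivial clopen(s) exist: e.g. {κ}. So (X, τ) is disconnected.
Compute connected components by grouping points that agree on all clopens:
  component: {κ}
  component: {ι, λ, μ}


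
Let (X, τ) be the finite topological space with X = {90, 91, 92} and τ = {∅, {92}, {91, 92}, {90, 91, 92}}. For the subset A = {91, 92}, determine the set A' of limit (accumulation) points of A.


A' = {90, 91}

For each x ∈ X, list the open sets U ∈ τ with x ∈ U, then check whether U ∩ (A ∖ {x}) ≠ ∅ for every such U.
  x = 90: opens ∋ x are {90, 91, 92}; each meets A ∖ {90}, so x IS a limit point.
  x = 91: opens ∋ x are {91, 92}, {90, 91, 92}; each meets A ∖ {91}, so x IS a limit point.
  x = 92: open {92} ∋ x has {92} ∩ (A ∖ {92}) = ∅, so x is NOT a limit point.
Collecting: A' = {90, 91}.


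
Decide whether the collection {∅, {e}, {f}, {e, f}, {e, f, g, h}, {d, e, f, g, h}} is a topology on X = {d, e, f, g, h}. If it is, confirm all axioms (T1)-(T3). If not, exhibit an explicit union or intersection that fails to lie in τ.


τ IS a topology on X.

Axiom (T1): ∅ ∈ τ? Yes; X ∈ τ? Yes.
Axiom (T2/T3): check pairwise unions and intersections of members of τ.
All pairwise intersections and unions checked — each lies in τ. Therefore τ satisfies (T1), (T2), (T3): it IS a topology on X.


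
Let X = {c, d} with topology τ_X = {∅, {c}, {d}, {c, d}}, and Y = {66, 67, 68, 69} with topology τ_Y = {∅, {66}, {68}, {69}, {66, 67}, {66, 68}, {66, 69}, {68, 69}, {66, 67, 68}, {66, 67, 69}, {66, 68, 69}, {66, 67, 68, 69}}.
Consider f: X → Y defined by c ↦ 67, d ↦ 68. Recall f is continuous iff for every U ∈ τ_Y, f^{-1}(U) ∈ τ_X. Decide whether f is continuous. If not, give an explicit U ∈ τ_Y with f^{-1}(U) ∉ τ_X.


f IS continuous.

Compute f^{-1}(U) for each U ∈ τ_Y:
  U = ∅: f^{-1}(U) = ∅ ∈ τ_X ✓.
  U = {66}: f^{-1}(U) = ∅ ∈ τ_X ✓.
  U = {68}: f^{-1}(U) = {d} ∈ τ_X ✓.
  U = {69}: f^{-1}(U) = ∅ ∈ τ_X ✓.
  U = {66, 67}: f^{-1}(U) = {c} ∈ τ_X ✓.
  U = {66, 68}: f^{-1}(U) = {d} ∈ τ_X ✓.
  U = {66, 69}: f^{-1}(U) = ∅ ∈ τ_X ✓.
  U = {68, 69}: f^{-1}(U) = {d} ∈ τ_X ✓.
  U = {66, 67, 68}: f^{-1}(U) = {c, d} ∈ τ_X ✓.
  U = {66, 67, 69}: f^{-1}(U) = {c} ∈ τ_X ✓.
  U = {66, 68, 69}: f^{-1}(U) = {d} ∈ τ_X ✓.
  U = {66, 67, 68, 69}: f^{-1}(U) = {c, d} ∈ τ_X ✓.
Every preimage lies in τ_X, so f IS continuous.


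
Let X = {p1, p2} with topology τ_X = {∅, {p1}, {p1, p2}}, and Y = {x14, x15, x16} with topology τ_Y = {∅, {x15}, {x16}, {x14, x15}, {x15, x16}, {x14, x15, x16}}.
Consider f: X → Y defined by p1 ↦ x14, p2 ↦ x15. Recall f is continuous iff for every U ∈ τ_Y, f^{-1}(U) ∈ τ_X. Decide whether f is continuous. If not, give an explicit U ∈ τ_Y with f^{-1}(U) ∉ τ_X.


f is NOT continuous.

Compute f^{-1}(U) for each U ∈ τ_Y:
  U = ∅: f^{-1}(U) = ∅ ∈ τ_X ✓.
  U = {x15}: f^{-1}(U) = {p2} ∉ τ_X ✗.
  U = {x16}: f^{-1}(U) = ∅ ∈ τ_X ✓.
  U = {x14, x15}: f^{-1}(U) = {p1, p2} ∈ τ_X ✓.
  U = {x15, x16}: f^{-1}(U) = {p2} ∉ τ_X ✗.
  U = {x14, x15, x16}: f^{-1}(U) = {p1, p2} ∈ τ_X ✓.
Found U = {x15} with f^{-1}(U) = {p2} not in τ_X. Therefore f is NOT continuous.


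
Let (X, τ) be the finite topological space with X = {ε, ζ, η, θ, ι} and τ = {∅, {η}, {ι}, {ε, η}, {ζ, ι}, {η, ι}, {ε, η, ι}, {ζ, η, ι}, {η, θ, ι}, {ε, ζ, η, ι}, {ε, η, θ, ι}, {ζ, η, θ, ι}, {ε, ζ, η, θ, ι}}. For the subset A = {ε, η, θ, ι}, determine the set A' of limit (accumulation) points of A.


A' = {ε, ζ, θ}

For each x ∈ X, list the open sets U ∈ τ with x ∈ U, then check whether U ∩ (A ∖ {x}) ≠ ∅ for every such U.
  x = ε: opens ∋ x are {ε, η}, {ε, η, ι}, {ε, ζ, η, ι}, {ε, η, θ, ι}, {ε, ζ, η, θ, ι}; each meets A ∖ {ε}, so x IS a limit point.
  x = ζ: opens ∋ x are {ζ, ι}, {ζ, η, ι}, {ε, ζ, η, ι}, {ζ, η, θ, ι}, {ε, ζ, η, θ, ι}; each meets A ∖ {ζ}, so x IS a limit point.
  x = η: open {η} ∋ x has {η} ∩ (A ∖ {η}) = ∅, so x is NOT a limit point.
  x = θ: opens ∋ x are {η, θ, ι}, {ε, η, θ, ι}, {ζ, η, θ, ι}, {ε, ζ, η, θ, ι}; each meets A ∖ {θ}, so x IS a limit point.
  x = ι: open {ι} ∋ x has {ι} ∩ (A ∖ {ι}) = ∅, so x is NOT a limit point.
Collecting: A' = {ε, ζ, θ}.


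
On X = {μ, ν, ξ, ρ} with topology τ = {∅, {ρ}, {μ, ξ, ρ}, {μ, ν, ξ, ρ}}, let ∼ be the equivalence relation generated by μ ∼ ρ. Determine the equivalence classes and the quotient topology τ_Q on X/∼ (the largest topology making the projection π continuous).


X/∼ = {[μ=ρ], [ν], [ξ]}; |τ_Q| = 3.

Equivalence classes: [μ=ρ], [ν], [ξ].
Quotient map π: X → X/∼ sends μ ↦ [μ=ρ], ν ↦ [ν], ξ ↦ [ξ], ρ ↦ [μ=ρ].
For each subset V ⊆ X/∼, compute π^{-1}(V) ⊆ X and check whether π^{-1}(V) ∈ τ. V is open in τ_Q iff π^{-1}(V) ∈ τ.
  V = {}: π^{-1}(V) = ∅ ∈ τ ✓.
  V = {[μ=ρ]}: π^{-1}(V) = {μ, ρ} ∉ τ ✗.
  V = {[ν]}: π^{-1}(V) = {ν} ∉ τ ✗.
  V = {[μ=ρ], [ν]}: π^{-1}(V) = {μ, ν, ρ} ∉ τ ✗.
  V = {[ξ]}: π^{-1}(V) = {ξ} ∉ τ ✗.
  V = {[μ=ρ], [ξ]}: π^{-1}(V) = {μ, ξ, ρ} ∈ τ ✓.
  V = {[ν], [ξ]}: π^{-1}(V) = {ν, ξ} ∉ τ ✗.
  V = {[μ=ρ], [ν], [ξ]}: π^{-1}(V) = {μ, ν, ξ, ρ} ∈ τ ✓.
Open sets in the quotient: τ_Q = {{}, {[μ=ρ], [ξ]}, {[μ=ρ], [ν], [ξ]}} (3 elements).


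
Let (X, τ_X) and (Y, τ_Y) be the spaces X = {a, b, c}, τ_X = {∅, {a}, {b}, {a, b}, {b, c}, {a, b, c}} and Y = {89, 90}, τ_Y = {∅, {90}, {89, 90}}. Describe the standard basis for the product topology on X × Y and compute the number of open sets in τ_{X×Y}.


Basis B = {∅ × ∅, {a} × {90}, {b} × {90}, {a} × {89, 90}, {a, b} × {90}, {b} × {89, 90}, {b, c} × {90}, {a, b, c} × {90}, {a, b} × {89, 90}, {b, c} × {89, 90}, {a, b, c} × {89, 90}}; |τ_{X×Y}| = 18.

Enumerate products U × V with U ∈ τ_X, V ∈ τ_Y (deduplicated):
  ∅ × ∅ = {} (∅)
  {a} × {90} = {(a,90)}
  {b} × {90} = {(b,90)}
  {a} × {89, 90} = {(a,89), (a,90)}
  {a, b} × {90} = {(a,90), (b,90)}
  {b} × {89, 90} = {(b,89), (b,90)}
  {b, c} × {90} = {(b,90), (c,90)}
  {a, b, c} × {90} = {(a,90), (b,90), (c,90)}
  {a, b} × {89, 90} = {(a,89), (a,90), (b,89), (b,90)}
  {b, c} × {89, 90} = {(b,89), (b,90), (c,89), (c,90)}
  {a, b, c} × {89, 90} = {(a,89), (a,90), (b,89), (b,90), (c,89), (c,90)}
These 11 distinct sets form the basis B.
Close under arbitrary unions to get τ_{X×Y}; counting gives |τ_{X×Y}| = 18.


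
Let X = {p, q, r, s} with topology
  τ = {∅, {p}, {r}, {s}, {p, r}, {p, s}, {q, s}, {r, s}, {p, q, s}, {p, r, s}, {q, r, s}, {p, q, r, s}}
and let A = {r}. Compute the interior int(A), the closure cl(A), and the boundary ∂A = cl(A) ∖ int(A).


int(A) = {r}, cl(A) = {r}, ∂A = ∅.

Closed sets in (X, τ) are complements of opens:
  closed(X, τ) = {∅, {p}, {q}, {r}, {p, q}, {p, r}, {q, r}, {q, s}, {p, q, r}, {p, q, s}, {q, r, s}, {p, q, r, s}}.
int(A) = ⋃ {U ∈ τ : U ⊆ A}. Opens contained in A: ∅, {r}.
Taking the union of these: int(A) = {r}.
cl(A) = ⋂ {C closed : A ⊆ C}. Closed sets containing A: {r}, {p, r}, {q, r}, {p, q, r}, {q, r, s}, {p, q, r, s}.
Intersecting these: cl(A) = {r}.
∂A = cl(A) ∖ int(A) = {r} ∖ {r} = ∅.


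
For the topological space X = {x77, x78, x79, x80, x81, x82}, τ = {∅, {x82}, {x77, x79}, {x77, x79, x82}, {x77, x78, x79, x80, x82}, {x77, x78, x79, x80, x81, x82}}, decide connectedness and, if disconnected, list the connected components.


(X, τ) is connected.

Find clopen sets (U ∈ τ with X ∖ U ∈ τ):
  U = ∅, X ∖ U = {x77, x78, x79, x80, x81, x82} — both open, so U is clopen.
  U = {x77, x78, x79, x80, x81, x82}, X ∖ U = ∅ — both open, so U is clopen.
Only trivial clopens (∅ and X) exist, so (X, τ) is connected.
Compute connected components by grouping points that agree on all clopens:
  component: {x77, x78, x79, x80, x81, x82}


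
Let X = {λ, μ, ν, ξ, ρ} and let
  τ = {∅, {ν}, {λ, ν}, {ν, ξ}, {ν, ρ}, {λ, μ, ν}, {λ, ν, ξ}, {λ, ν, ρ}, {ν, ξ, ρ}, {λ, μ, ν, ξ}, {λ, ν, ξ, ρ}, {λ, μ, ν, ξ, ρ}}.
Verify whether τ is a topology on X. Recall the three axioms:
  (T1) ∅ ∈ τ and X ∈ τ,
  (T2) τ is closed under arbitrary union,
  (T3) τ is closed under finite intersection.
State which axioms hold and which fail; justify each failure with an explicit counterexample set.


τ is NOT a topology on X.

Axiom (T1): ∅ ∈ τ? Yes; X ∈ τ? Yes.
Axiom (T2/T3): check pairwise unions and intersections of members of τ.
Counterexample for (T2): {ν, ρ} ∪ {λ, μ, ν} = {λ, μ, ν, ρ} ∉ τ. Therefore τ is NOT a topology.


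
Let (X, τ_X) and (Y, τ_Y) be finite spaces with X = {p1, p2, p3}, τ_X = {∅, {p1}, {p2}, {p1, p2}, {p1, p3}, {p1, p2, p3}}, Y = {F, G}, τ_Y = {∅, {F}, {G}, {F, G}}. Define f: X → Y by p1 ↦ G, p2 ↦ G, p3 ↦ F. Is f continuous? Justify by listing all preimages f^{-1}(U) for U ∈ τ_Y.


f is NOT continuous.

Compute f^{-1}(U) for each U ∈ τ_Y:
  U = ∅: f^{-1}(U) = ∅ ∈ τ_X ✓.
  U = {F}: f^{-1}(U) = {p3} ∉ τ_X ✗.
  U = {G}: f^{-1}(U) = {p1, p2} ∈ τ_X ✓.
  U = {F, G}: f^{-1}(U) = {p1, p2, p3} ∈ τ_X ✓.
Found U = {F} with f^{-1}(U) = {p3} not in τ_X. Therefore f is NOT continuous.


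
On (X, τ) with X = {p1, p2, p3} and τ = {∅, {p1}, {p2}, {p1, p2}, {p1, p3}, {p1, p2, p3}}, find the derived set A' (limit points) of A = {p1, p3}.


A' = {p3}

For each x ∈ X, list the open sets U ∈ τ with x ∈ U, then check whether U ∩ (A ∖ {x}) ≠ ∅ for every such U.
  x = p1: open {p1} ∋ x has {p1} ∩ (A ∖ {p1}) = ∅, so x is NOT a limit point.
  x = p2: open {p2} ∋ x has {p2} ∩ (A ∖ {p2}) = ∅, so x is NOT a limit point.
  x = p3: opens ∋ x are {p1, p3}, {p1, p2, p3}; each meets A ∖ {p3}, so x IS a limit point.
Collecting: A' = {p3}.


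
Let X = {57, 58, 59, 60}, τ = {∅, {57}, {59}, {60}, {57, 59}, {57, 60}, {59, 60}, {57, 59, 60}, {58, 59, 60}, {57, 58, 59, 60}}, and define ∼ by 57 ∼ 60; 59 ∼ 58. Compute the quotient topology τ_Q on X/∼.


X/∼ = {[57=60], [58=59]}; |τ_Q| = 3.

Equivalence classes: [57=60], [58=59].
Quotient map π: X → X/∼ sends 57 ↦ [57=60], 58 ↦ [58=59], 59 ↦ [58=59], 60 ↦ [57=60].
For each subset V ⊆ X/∼, compute π^{-1}(V) ⊆ X and check whether π^{-1}(V) ∈ τ. V is open in τ_Q iff π^{-1}(V) ∈ τ.
  V = {}: π^{-1}(V) = ∅ ∈ τ ✓.
  V = {[57=60]}: π^{-1}(V) = {57, 60} ∈ τ ✓.
  V = {[58=59]}: π^{-1}(V) = {58, 59} ∉ τ ✗.
  V = {[57=60], [58=59]}: π^{-1}(V) = {57, 58, 59, 60} ∈ τ ✓.
Open sets in the quotient: τ_Q = {{}, {[57=60]}, {[57=60], [58=59]}} (3 elements).


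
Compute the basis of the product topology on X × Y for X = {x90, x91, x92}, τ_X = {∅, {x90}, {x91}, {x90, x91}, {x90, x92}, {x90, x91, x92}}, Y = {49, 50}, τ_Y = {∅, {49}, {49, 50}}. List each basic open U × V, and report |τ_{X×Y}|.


Basis B = {∅ × ∅, {x90} × {49}, {x91} × {49}, {x90} × {49, 50}, {x90, x91} × {49}, {x90, x92} × {49}, {x91} × {49, 50}, {x90, x91, x92} × {49}, {x90, x91} × {49, 50}, {x90, x92} × {49, 50}, {x90, x91, x92} × {49, 50}}; |τ_{X×Y}| = 18.

Enumerate products U × V with U ∈ τ_X, V ∈ τ_Y (deduplicated):
  ∅ × ∅ = {} (∅)
  {x90} × {49} = {(x90,49)}
  {x91} × {49} = {(x91,49)}
  {x90} × {49, 50} = {(x90,49), (x90,50)}
  {x90, x91} × {49} = {(x90,49), (x91,49)}
  {x90, x92} × {49} = {(x90,49), (x92,49)}
  {x91} × {49, 50} = {(x91,49), (x91,50)}
  {x90, x91, x92} × {49} = {(x90,49), (x91,49), (x92,49)}
  {x90, x91} × {49, 50} = {(x90,49), (x90,50), (x91,49), (x91,50)}
  {x90, x92} × {49, 50} = {(x90,49), (x90,50), (x92,49), (x92,50)}
  {x90, x91, x92} × {49, 50} = {(x90,49), (x90,50), (x91,49), (x91,50), (x92,49), (x92,50)}
These 11 distinct sets form the basis B.
Close under arbitrary unions to get τ_{X×Y}; counting gives |τ_{X×Y}| = 18.


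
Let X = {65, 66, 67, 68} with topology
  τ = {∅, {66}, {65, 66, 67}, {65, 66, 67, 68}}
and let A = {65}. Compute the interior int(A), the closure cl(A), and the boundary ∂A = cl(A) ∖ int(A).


int(A) = ∅, cl(A) = {65, 67, 68}, ∂A = {65, 67, 68}.

Closed sets in (X, τ) are complements of opens:
  closed(X, τ) = {∅, {68}, {65, 67, 68}, {65, 66, 67, 68}}.
int(A) = ⋃ {U ∈ τ : U ⊆ A}. Opens contained in A: ∅.
Taking the union of these: int(A) = ∅.
cl(A) = ⋂ {C closed : A ⊆ C}. Closed sets containing A: {65, 67, 68}, {65, 66, 67, 68}.
Intersecting these: cl(A) = {65, 67, 68}.
∂A = cl(A) ∖ int(A) = {65, 67, 68} ∖ ∅ = {65, 67, 68}.


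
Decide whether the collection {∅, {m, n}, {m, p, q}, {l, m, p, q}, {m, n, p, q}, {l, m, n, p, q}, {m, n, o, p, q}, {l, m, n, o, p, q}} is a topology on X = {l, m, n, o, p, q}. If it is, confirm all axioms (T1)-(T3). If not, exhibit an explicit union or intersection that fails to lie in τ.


τ is NOT a topology on X.

Axiom (T1): ∅ ∈ τ? Yes; X ∈ τ? Yes.
Axiom (T2/T3): check pairwise unions and intersections of members of τ.
Counterexample for (T3): {m, n} ∩ {m, p, q} = {m} ∉ τ. Therefore τ is NOT a topology.


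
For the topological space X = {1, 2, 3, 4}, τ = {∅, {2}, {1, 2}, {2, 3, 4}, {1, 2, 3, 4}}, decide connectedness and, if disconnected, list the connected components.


(X, τ) is connected.

Find clopen sets (U ∈ τ with X ∖ U ∈ τ):
  U = ∅, X ∖ U = {1, 2, 3, 4} — both open, so U is clopen.
  U = {1, 2, 3, 4}, X ∖ U = ∅ — both open, so U is clopen.
Only trivial clopens (∅ and X) exist, so (X, τ) is connected.
Compute connected components by grouping points that agree on all clopens:
  component: {1, 2, 3, 4}


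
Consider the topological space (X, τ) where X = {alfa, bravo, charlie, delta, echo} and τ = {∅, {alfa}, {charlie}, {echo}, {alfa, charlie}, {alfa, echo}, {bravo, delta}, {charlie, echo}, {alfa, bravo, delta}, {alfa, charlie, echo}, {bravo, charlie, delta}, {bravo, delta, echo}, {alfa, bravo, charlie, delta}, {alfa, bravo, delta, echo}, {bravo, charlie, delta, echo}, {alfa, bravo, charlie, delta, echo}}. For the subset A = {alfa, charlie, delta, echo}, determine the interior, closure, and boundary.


int(A) = {alfa, charlie, echo}, cl(A) = {alfa, bravo, charlie, delta, echo}, ∂A = {bravo, delta}.

Closed sets in (X, τ) are complements of opens:
  closed(X, τ) = {∅, {alfa}, {charlie}, {echo}, {alfa, charlie}, {alfa, echo}, {bravo, delta}, {charlie, echo}, {alfa, bravo, delta}, {alfa, charlie, echo}, {bravo, charlie, delta}, {bravo, delta, echo}, {alfa, bravo, charlie, delta}, {alfa, bravo, delta, echo}, {bravo, charlie, delta, echo}, {alfa, bravo, charlie, delta, echo}}.
int(A) = ⋃ {U ∈ τ : U ⊆ A}. Opens contained in A: ∅, {alfa}, {charlie}, {echo}, {alfa, charlie}, {alfa, echo}, {charlie, echo}, {alfa, charlie, echo}.
Taking the union of these: int(A) = {alfa, charlie, echo}.
cl(A) = ⋂ {C closed : A ⊆ C}. Closed sets containing A: {alfa, bravo, charlie, delta, echo}.
Intersecting these: cl(A) = {alfa, bravo, charlie, delta, echo}.
∂A = cl(A) ∖ int(A) = {alfa, bravo, charlie, delta, echo} ∖ {alfa, charlie, echo} = {bravo, delta}.


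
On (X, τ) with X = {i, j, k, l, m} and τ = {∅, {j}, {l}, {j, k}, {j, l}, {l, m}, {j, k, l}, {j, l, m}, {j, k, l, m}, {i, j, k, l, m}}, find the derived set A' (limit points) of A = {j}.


A' = {i, k}

For each x ∈ X, list the open sets U ∈ τ with x ∈ U, then check whether U ∩ (A ∖ {x}) ≠ ∅ for every such U.
  x = i: opens ∋ x are {i, j, k, l, m}; each meets A ∖ {i}, so x IS a limit point.
  x = j: open {j} ∋ x has {j} ∩ (A ∖ {j}) = ∅, so x is NOT a limit point.
  x = k: opens ∋ x are {j, k}, {j, k, l}, {j, k, l, m}, {i, j, k, l, m}; each meets A ∖ {k}, so x IS a limit point.
  x = l: open {l} ∋ x has {l} ∩ (A ∖ {l}) = ∅, so x is NOT a limit point.
  x = m: open {l, m} ∋ x has {l, m} ∩ (A ∖ {m}) = ∅, so x is NOT a limit point.
Collecting: A' = {i, k}.


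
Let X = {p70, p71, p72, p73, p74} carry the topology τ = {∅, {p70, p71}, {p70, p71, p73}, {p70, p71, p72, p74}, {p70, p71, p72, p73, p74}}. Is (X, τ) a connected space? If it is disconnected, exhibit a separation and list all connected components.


(X, τ) is connected.

Find clopen sets (U ∈ τ with X ∖ U ∈ τ):
  U = ∅, X ∖ U = {p70, p71, p72, p73, p74} — both open, so U is clopen.
  U = {p70, p71, p72, p73, p74}, X ∖ U = ∅ — both open, so U is clopen.
Only trivial clopens (∅ and X) exist, so (X, τ) is connected.
Compute connected components by grouping points that agree on all clopens:
  component: {p70, p71, p72, p73, p74}


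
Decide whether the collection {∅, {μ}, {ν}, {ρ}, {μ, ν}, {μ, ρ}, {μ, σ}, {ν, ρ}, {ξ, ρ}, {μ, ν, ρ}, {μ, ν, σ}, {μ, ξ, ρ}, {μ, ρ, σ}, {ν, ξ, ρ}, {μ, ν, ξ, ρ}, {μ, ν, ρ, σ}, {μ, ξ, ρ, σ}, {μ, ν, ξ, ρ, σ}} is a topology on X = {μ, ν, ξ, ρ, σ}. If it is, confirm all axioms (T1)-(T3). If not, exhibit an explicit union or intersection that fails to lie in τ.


τ IS a topology on X.

Axiom (T1): ∅ ∈ τ? Yes; X ∈ τ? Yes.
Axiom (T2/T3): check pairwise unions and intersections of members of τ.
All pairwise intersections and unions checked — each lies in τ. Therefore τ satisfies (T1), (T2), (T3): it IS a topology on X.


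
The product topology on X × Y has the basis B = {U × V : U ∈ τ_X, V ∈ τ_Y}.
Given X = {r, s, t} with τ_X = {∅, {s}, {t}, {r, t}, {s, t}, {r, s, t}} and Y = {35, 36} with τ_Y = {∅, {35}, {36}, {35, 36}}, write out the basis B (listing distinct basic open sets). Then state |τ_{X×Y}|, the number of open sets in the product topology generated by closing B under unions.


Basis B = {∅ × ∅, {s} × {35}, {s} × {36}, {t} × {35}, {t} × {36}, {r, t} × {35}, {r, t} × {36}, {s} × {35, 36}, {s, t} × {35}, {s, t} × {36}, {t} × {35, 36}, {r, s, t} × {35}, {r, s, t} × {36}, {r, t} × {35, 36}, {s, t} × {35, 36}, {r, s, t} × {35, 36}}; |τ_{X×Y}| = 36.

Enumerate products U × V with U ∈ τ_X, V ∈ τ_Y (deduplicated):
  ∅ × ∅ = {} (∅)
  {s} × {35} = {(s,35)}
  {s} × {36} = {(s,36)}
  {t} × {35} = {(t,35)}
  {t} × {36} = {(t,36)}
  {r, t} × {35} = {(r,35), (t,35)}
  {r, t} × {36} = {(r,36), (t,36)}
  {s} × {35, 36} = {(s,35), (s,36)}
  {s, t} × {35} = {(s,35), (t,35)}
  {s, t} × {36} = {(s,36), (t,36)}
  {t} × {35, 36} = {(t,35), (t,36)}
  {r, s, t} × {35} = {(r,35), (s,35), (t,35)}
  {r, s, t} × {36} = {(r,36), (s,36), (t,36)}
  {r, t} × {35, 36} = {(r,35), (r,36), (t,35), (t,36)}
  {s, t} × {35, 36} = {(s,35), (s,36), (t,35), (t,36)}
  {r, s, t} × {35, 36} = {(r,35), (r,36), (s,35), (s,36), (t,35), (t,36)}
These 16 distinct sets form the basis B.
Close under arbitrary unions to get τ_{X×Y}; counting gives |τ_{X×Y}| = 36.


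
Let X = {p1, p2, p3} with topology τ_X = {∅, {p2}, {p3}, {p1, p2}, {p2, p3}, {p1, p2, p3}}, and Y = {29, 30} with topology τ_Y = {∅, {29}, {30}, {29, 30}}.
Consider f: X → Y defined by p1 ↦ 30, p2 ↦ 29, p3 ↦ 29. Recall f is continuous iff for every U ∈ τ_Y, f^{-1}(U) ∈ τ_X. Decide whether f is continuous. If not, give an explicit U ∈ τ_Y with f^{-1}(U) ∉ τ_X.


f is NOT continuous.

Compute f^{-1}(U) for each U ∈ τ_Y:
  U = ∅: f^{-1}(U) = ∅ ∈ τ_X ✓.
  U = {29}: f^{-1}(U) = {p2, p3} ∈ τ_X ✓.
  U = {30}: f^{-1}(U) = {p1} ∉ τ_X ✗.
  U = {29, 30}: f^{-1}(U) = {p1, p2, p3} ∈ τ_X ✓.
Found U = {30} with f^{-1}(U) = {p1} not in τ_X. Therefore f is NOT continuous.


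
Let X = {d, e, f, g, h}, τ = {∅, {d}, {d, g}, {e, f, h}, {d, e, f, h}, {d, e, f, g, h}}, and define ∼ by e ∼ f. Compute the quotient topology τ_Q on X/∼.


X/∼ = {[d], [e=f], [g], [h]}; |τ_Q| = 6.

Equivalence classes: [d], [e=f], [g], [h].
Quotient map π: X → X/∼ sends d ↦ [d], e ↦ [e=f], f ↦ [e=f], g ↦ [g], h ↦ [h].
For each subset V ⊆ X/∼, compute π^{-1}(V) ⊆ X and check whether π^{-1}(V) ∈ τ. V is open in τ_Q iff π^{-1}(V) ∈ τ.
  V = {}: π^{-1}(V) = ∅ ∈ τ ✓.
  V = {[d]}: π^{-1}(V) = {d} ∈ τ ✓.
  V = {[e=f]}: π^{-1}(V) = {e, f} ∉ τ ✗.
  V = {[d], [e=f]}: π^{-1}(V) = {d, e, f} ∉ τ ✗.
  V = {[g]}: π^{-1}(V) = {g} ∉ τ ✗.
  V = {[d], [g]}: π^{-1}(V) = {d, g} ∈ τ ✓.
  V = {[e=f], [g]}: π^{-1}(V) = {e, f, g} ∉ τ ✗.
  V = {[d], [e=f], [g]}: π^{-1}(V) = {d, e, f, g} ∉ τ ✗.
  V = {[h]}: π^{-1}(V) = {h} ∉ τ ✗.
  V = {[d], [h]}: π^{-1}(V) = {d, h} ∉ τ ✗.
  V = {[e=f], [h]}: π^{-1}(V) = {e, f, h} ∈ τ ✓.
  V = {[d], [e=f], [h]}: π^{-1}(V) = {d, e, f, h} ∈ τ ✓.
  V = {[g], [h]}: π^{-1}(V) = {g, h} ∉ τ ✗.
  V = {[d], [g], [h]}: π^{-1}(V) = {d, g, h} ∉ τ ✗.
  V = {[e=f], [g], [h]}: π^{-1}(V) = {e, f, g, h} ∉ τ ✗.
  V = {[d], [e=f], [g], [h]}: π^{-1}(V) = {d, e, f, g, h} ∈ τ ✓.
Open sets in the quotient: τ_Q = {{}, {[d]}, {[d], [g]}, {[e=f], [h]}, {[d], [e=f], [h]}, {[d], [e=f], [g], [h]}} (6 elements).


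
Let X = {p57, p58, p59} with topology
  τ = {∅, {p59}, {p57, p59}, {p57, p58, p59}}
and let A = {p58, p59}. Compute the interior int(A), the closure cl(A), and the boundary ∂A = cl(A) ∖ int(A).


int(A) = {p59}, cl(A) = {p57, p58, p59}, ∂A = {p57, p58}.

Closed sets in (X, τ) are complements of opens:
  closed(X, τ) = {∅, {p58}, {p57, p58}, {p57, p58, p59}}.
int(A) = ⋃ {U ∈ τ : U ⊆ A}. Opens contained in A: ∅, {p59}.
Taking the union of these: int(A) = {p59}.
cl(A) = ⋂ {C closed : A ⊆ C}. Closed sets containing A: {p57, p58, p59}.
Intersecting these: cl(A) = {p57, p58, p59}.
∂A = cl(A) ∖ int(A) = {p57, p58, p59} ∖ {p59} = {p57, p58}.


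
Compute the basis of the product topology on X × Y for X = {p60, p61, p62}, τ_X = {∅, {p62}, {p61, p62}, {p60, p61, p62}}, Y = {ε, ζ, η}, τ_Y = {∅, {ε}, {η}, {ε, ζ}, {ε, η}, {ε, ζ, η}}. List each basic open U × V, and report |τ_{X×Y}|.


Basis B = {∅ × ∅, {p62} × {ε}, {p62} × {η}, {p61, p62} × {ε}, {p61, p62} × {η}, {p62} × {ε, ζ}, {p62} × {ε, η}, {p60, p61, p62} × {ε}, {p60, p61, p62} × {η}, {p62} × {ε, ζ, η}, {p61, p62} × {ε, ζ}, {p61, p62} × {ε, η}, {p60, p61, p62} × {ε, ζ}, {p60, p61, p62} × {ε, η}, {p61, p62} × {ε, ζ, η}, {p60, p61, p62} × {ε, ζ, η}}; |τ_{X×Y}| = 40.

Enumerate products U × V with U ∈ τ_X, V ∈ τ_Y (deduplicated):
  ∅ × ∅ = {} (∅)
  {p62} × {ε} = {(p62,ε)}
  {p62} × {η} = {(p62,η)}
  {p61, p62} × {ε} = {(p61,ε), (p62,ε)}
  {p61, p62} × {η} = {(p61,η), (p62,η)}
  {p62} × {ε, ζ} = {(p62,ε), (p62,ζ)}
  {p62} × {ε, η} = {(p62,ε), (p62,η)}
  {p60, p61, p62} × {ε} = {(p60,ε), (p61,ε), (p62,ε)}
  {p60, p61, p62} × {η} = {(p60,η), (p61,η), (p62,η)}
  {p62} × {ε, ζ, η} = {(p62,ε), (p62,ζ), (p62,η)}
  {p61, p62} × {ε, ζ} = {(p61,ε), (p61,ζ), (p62,ε), (p62,ζ)}
  {p61, p62} × {ε, η} = {(p61,ε), (p61,η), (p62,ε), (p62,η)}
  {p60, p61, p62} × {ε, ζ} = {(p60,ε), (p60,ζ), (p61,ε), (p61,ζ), (p62,ε), (p62,ζ)}
  {p60, p61, p62} × {ε, η} = {(p60,ε), (p60,η), (p61,ε), (p61,η), (p62,ε), (p62,η)}
  {p61, p62} × {ε, ζ, η} = {(p61,ε), (p61,ζ), (p61,η), (p62,ε), (p62,ζ), (p62,η)}
  {p60, p61, p62} × {ε, ζ, η} = {(p60,ε), (p60,ζ), (p60,η), (p61,ε), (p61,ζ), (p61,η), (p62,ε), (p62,ζ), (p62,η)}
These 16 distinct sets form the basis B.
Close under arbitrary unions to get τ_{X×Y}; counting gives |τ_{X×Y}| = 40.


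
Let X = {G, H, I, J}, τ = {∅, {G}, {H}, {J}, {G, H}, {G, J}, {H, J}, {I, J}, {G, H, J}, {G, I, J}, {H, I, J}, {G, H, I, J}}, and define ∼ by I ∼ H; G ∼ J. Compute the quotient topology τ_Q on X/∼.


X/∼ = {[G=J], [H=I]}; |τ_Q| = 3.

Equivalence classes: [G=J], [H=I].
Quotient map π: X → X/∼ sends G ↦ [G=J], H ↦ [H=I], I ↦ [H=I], J ↦ [G=J].
For each subset V ⊆ X/∼, compute π^{-1}(V) ⊆ X and check whether π^{-1}(V) ∈ τ. V is open in τ_Q iff π^{-1}(V) ∈ τ.
  V = {}: π^{-1}(V) = ∅ ∈ τ ✓.
  V = {[G=J]}: π^{-1}(V) = {G, J} ∈ τ ✓.
  V = {[H=I]}: π^{-1}(V) = {H, I} ∉ τ ✗.
  V = {[G=J], [H=I]}: π^{-1}(V) = {G, H, I, J} ∈ τ ✓.
Open sets in the quotient: τ_Q = {{}, {[G=J]}, {[G=J], [H=I]}} (3 elements).


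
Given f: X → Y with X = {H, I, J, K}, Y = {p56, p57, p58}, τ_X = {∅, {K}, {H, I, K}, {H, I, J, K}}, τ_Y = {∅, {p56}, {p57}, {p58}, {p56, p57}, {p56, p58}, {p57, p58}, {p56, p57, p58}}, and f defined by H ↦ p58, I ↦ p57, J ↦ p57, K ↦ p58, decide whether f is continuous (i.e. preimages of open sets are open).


f is NOT continuous.

Compute f^{-1}(U) for each U ∈ τ_Y:
  U = ∅: f^{-1}(U) = ∅ ∈ τ_X ✓.
  U = {p56}: f^{-1}(U) = ∅ ∈ τ_X ✓.
  U = {p57}: f^{-1}(U) = {I, J} ∉ τ_X ✗.
  U = {p58}: f^{-1}(U) = {H, K} ∉ τ_X ✗.
  U = {p56, p57}: f^{-1}(U) = {I, J} ∉ τ_X ✗.
  U = {p56, p58}: f^{-1}(U) = {H, K} ∉ τ_X ✗.
  U = {p57, p58}: f^{-1}(U) = {H, I, J, K} ∈ τ_X ✓.
  U = {p56, p57, p58}: f^{-1}(U) = {H, I, J, K} ∈ τ_X ✓.
Found U = {p57} with f^{-1}(U) = {I, J} not in τ_X. Therefore f is NOT continuous.


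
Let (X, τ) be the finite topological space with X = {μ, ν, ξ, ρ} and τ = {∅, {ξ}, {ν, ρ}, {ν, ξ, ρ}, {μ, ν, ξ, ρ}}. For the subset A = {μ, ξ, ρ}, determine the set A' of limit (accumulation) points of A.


A' = {μ, ν}

For each x ∈ X, list the open sets U ∈ τ with x ∈ U, then check whether U ∩ (A ∖ {x}) ≠ ∅ for every such U.
  x = μ: opens ∋ x are {μ, ν, ξ, ρ}; each meets A ∖ {μ}, so x IS a limit point.
  x = ν: opens ∋ x are {ν, ρ}, {ν, ξ, ρ}, {μ, ν, ξ, ρ}; each meets A ∖ {ν}, so x IS a limit point.
  x = ξ: open {ξ} ∋ x has {ξ} ∩ (A ∖ {ξ}) = ∅, so x is NOT a limit point.
  x = ρ: open {ν, ρ} ∋ x has {ν, ρ} ∩ (A ∖ {ρ}) = ∅, so x is NOT a limit point.
Collecting: A' = {μ, ν}.


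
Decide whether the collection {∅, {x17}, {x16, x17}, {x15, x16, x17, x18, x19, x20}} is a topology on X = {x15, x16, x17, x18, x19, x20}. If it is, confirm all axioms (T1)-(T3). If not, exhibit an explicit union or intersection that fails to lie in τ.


τ IS a topology on X.

Axiom (T1): ∅ ∈ τ? Yes; X ∈ τ? Yes.
Axiom (T2/T3): check pairwise unions and intersections of members of τ.
All pairwise intersections and unions checked — each lies in τ. Therefore τ satisfies (T1), (T2), (T3): it IS a topology on X.


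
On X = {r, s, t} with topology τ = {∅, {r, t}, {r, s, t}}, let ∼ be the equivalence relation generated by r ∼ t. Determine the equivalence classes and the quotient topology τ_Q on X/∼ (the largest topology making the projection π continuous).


X/∼ = {[r=t], [s]}; |τ_Q| = 3.

Equivalence classes: [r=t], [s].
Quotient map π: X → X/∼ sends r ↦ [r=t], s ↦ [s], t ↦ [r=t].
For each subset V ⊆ X/∼, compute π^{-1}(V) ⊆ X and check whether π^{-1}(V) ∈ τ. V is open in τ_Q iff π^{-1}(V) ∈ τ.
  V = {}: π^{-1}(V) = ∅ ∈ τ ✓.
  V = {[r=t]}: π^{-1}(V) = {r, t} ∈ τ ✓.
  V = {[s]}: π^{-1}(V) = {s} ∉ τ ✗.
  V = {[r=t], [s]}: π^{-1}(V) = {r, s, t} ∈ τ ✓.
Open sets in the quotient: τ_Q = {{}, {[r=t]}, {[r=t], [s]}} (3 elements).


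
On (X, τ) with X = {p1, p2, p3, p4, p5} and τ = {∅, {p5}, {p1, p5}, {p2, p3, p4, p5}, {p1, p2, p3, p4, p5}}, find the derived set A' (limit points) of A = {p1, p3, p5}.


A' = {p1, p2, p3, p4}

For each x ∈ X, list the open sets U ∈ τ with x ∈ U, then check whether U ∩ (A ∖ {x}) ≠ ∅ for every such U.
  x = p1: opens ∋ x are {p1, p5}, {p1, p2, p3, p4, p5}; each meets A ∖ {p1}, so x IS a limit point.
  x = p2: opens ∋ x are {p2, p3, p4, p5}, {p1, p2, p3, p4, p5}; each meets A ∖ {p2}, so x IS a limit point.
  x = p3: opens ∋ x are {p2, p3, p4, p5}, {p1, p2, p3, p4, p5}; each meets A ∖ {p3}, so x IS a limit point.
  x = p4: opens ∋ x are {p2, p3, p4, p5}, {p1, p2, p3, p4, p5}; each meets A ∖ {p4}, so x IS a limit point.
  x = p5: open {p5} ∋ x has {p5} ∩ (A ∖ {p5}) = ∅, so x is NOT a limit point.
Collecting: A' = {p1, p2, p3, p4}.
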